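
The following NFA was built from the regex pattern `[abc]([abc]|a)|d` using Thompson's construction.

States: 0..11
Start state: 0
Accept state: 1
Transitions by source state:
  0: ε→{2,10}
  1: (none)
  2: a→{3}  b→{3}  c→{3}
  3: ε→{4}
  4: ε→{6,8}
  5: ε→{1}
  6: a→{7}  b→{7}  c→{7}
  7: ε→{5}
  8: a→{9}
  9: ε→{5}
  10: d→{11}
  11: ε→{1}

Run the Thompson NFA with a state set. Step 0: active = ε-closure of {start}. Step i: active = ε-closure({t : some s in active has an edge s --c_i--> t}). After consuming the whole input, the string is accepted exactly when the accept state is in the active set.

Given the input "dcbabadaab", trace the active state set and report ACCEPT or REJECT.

S₀ = ε-closure({0}) = {0,2,10}
'd' @ 1: {1,11}  (accept∈set)
'c' @ 2: {}  — no active states
rest 'babadaab' ignored (set empty)
after full input: {}  (accept=1 not in)

Answer: REJECT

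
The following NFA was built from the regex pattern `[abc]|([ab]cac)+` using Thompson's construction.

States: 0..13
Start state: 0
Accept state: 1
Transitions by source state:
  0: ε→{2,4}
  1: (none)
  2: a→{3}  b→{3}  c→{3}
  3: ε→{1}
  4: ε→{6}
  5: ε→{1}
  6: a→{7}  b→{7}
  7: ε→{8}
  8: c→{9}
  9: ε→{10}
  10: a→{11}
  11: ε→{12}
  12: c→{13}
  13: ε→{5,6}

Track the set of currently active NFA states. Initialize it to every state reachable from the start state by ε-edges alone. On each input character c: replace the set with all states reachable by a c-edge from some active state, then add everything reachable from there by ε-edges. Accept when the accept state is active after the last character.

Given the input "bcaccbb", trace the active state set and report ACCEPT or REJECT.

start: ε-closure({0}) = {0,2,4,6}
'b' @ 1: {1,3,7,8}  (accept∈set)
'c' @ 2: {9,10}
'a' @ 3: {11,12}
'c' @ 4: {1,5,6,13}  (accept∈set)
'c' @ 5: {}  — no active states
rest 'bb' ignored (set empty)
final: {}; accept 1 not in set

Answer: REJECT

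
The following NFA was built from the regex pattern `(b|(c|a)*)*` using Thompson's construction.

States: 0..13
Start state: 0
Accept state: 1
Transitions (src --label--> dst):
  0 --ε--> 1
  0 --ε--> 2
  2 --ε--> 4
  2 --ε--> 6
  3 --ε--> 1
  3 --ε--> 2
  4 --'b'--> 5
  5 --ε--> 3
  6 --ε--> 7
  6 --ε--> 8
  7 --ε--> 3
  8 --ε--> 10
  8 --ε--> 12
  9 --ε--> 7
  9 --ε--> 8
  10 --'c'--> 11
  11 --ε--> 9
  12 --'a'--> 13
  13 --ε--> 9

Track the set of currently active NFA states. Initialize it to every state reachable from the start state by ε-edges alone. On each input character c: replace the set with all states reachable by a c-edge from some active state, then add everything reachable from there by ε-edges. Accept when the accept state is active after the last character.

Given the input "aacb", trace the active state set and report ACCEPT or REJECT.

Answer: ACCEPT

Steps:
initial (ε-close {0}): {0,1,2,3,4,6,7,8,10,12}
'a' @ 1: {1,2,3,4,6,7,8,9,10,12,13}  ✓accept
'a' @ 2: {1,2,3,4,6,7,8,9,10,12,13}  ✓accept
'c' @ 3: {1,2,3,4,6,7,8,9,10,11,12}  ✓accept
'b' @ 4: {1,2,3,4,5,6,7,8,10,12}  ✓accept
end set {1,2,3,4,5,6,7,8,10,12} — state 1 in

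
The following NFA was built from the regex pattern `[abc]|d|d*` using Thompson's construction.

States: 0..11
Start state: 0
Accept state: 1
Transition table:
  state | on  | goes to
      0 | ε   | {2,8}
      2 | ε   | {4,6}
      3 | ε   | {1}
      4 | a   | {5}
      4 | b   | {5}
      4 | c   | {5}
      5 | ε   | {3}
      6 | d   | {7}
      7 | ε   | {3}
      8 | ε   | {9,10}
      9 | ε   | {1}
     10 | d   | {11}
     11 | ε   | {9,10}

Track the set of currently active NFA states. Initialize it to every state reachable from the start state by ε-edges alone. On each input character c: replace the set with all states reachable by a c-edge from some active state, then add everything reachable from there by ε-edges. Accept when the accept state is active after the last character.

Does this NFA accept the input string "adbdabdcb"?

Answer: REJECT

Trace:
initial (ε-close {0}): {0,1,2,4,6,8,9,10}
'a' @ 1: {1,3,5}  [accepting]
'd' @ 2: {}  — state set empty
rest 'bdabdcb' ignored (set empty)
after full input: {}  (accept=1 not in)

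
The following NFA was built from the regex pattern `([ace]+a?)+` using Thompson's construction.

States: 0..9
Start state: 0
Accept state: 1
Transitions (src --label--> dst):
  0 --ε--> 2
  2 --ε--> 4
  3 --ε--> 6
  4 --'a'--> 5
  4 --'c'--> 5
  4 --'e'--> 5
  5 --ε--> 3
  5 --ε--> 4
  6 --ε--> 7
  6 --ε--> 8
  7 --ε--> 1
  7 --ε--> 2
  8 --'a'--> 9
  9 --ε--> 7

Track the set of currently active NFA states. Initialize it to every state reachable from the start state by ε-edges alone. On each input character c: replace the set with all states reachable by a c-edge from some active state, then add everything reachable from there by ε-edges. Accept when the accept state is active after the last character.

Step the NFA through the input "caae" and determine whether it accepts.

initial (ε-close {0}): {0,2,4}
'c' @ 1: {1,2,3,4,5,6,7,8}  (accept∈set)
'a' @ 2: {1,2,3,4,5,6,7,8,9}  (accept∈set)
'a' @ 3: {1,2,3,4,5,6,7,8,9}  (accept∈set)
'e' @ 4: {1,2,3,4,5,6,7,8}  (accept∈set)
after full input: {1,2,3,4,5,6,7,8}  (accept=1 in)

Answer: ACCEPT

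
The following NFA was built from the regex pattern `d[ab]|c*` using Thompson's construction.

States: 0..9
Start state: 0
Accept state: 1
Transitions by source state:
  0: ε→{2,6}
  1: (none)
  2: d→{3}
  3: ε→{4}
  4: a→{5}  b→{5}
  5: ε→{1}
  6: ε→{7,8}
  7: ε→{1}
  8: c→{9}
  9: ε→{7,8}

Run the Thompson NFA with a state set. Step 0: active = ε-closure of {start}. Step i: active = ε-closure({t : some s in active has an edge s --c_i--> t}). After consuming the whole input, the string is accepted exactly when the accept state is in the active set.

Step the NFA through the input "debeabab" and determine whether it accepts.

start: ε-closure({0}) = {0,1,2,6,7,8}
'd' @ 1: {3,4}
'e' @ 2: {}  — no active states
rest 'beabab' ignored (set empty)
final: {}; accept 1 not in set

Answer: REJECT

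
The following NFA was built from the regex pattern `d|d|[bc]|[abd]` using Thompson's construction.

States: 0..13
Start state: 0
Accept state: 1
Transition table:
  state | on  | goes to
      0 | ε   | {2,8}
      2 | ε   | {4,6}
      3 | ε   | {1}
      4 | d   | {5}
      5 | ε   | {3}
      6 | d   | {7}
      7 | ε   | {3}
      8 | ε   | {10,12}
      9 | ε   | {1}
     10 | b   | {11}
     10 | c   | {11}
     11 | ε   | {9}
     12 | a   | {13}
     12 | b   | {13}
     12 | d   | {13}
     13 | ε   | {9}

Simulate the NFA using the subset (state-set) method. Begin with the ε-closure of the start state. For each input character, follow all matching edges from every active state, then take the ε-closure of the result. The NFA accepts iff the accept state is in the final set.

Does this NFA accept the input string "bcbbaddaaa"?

Answer: REJECT

Derivation:
initial (ε-close {0}): {0,2,4,6,8,10,12}
'b' @ 1: {1,9,11,13}  [accepting]
'c' @ 2: {}  — dead — no transitions
rest 'bbaddaaa' ignored (set empty)
end set {} — state 1 not in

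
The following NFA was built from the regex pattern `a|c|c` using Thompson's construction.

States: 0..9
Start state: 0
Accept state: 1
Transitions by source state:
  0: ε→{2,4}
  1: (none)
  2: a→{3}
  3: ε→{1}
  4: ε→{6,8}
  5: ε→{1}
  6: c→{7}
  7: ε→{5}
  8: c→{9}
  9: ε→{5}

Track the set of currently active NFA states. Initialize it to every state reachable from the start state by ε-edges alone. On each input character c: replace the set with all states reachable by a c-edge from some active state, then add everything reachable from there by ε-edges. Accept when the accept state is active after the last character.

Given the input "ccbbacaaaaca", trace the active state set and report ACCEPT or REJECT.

Answer: REJECT

Trace:
S₀ = ε-closure({0}) = {0,2,4,6,8}
'c' @ 1: {1,5,7,9}  [accepting]
'c' @ 2: {}  — dead — no transitions
rest 'bbacaaaaca' ignored (set empty)
end set {} — state 1 not in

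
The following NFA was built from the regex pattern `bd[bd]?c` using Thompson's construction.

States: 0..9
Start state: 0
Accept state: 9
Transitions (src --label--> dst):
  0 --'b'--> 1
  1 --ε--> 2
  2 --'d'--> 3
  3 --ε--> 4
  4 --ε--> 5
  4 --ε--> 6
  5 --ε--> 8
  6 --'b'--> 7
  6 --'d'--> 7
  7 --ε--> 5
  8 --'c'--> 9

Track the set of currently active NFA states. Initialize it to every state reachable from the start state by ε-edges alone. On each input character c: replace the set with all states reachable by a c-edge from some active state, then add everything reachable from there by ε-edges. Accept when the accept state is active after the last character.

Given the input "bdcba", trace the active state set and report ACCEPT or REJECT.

Answer: REJECT

Steps:
S₀ = ε-closure({0}) = {0}
'b' @ 1: {1,2}
'd' @ 2: {3,4,5,6,8}
'c' @ 3: {9}  ✓accept
'b' @ 4: {}  — no active states
rest 'a' ignored (set empty)
after full input: {}  (accept=9 not in)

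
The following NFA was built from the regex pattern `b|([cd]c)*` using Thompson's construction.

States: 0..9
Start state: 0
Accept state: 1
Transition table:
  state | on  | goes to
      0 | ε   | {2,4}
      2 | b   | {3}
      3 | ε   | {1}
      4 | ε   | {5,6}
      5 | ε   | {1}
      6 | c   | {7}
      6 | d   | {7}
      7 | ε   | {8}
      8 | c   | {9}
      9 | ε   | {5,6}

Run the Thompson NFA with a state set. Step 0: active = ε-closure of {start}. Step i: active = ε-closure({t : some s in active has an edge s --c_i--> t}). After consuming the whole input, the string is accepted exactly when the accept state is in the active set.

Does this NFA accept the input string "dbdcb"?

Answer: REJECT

Steps:
start: ε-closure({0}) = {0,1,2,4,5,6}
'd' @ 1: {7,8}
'b' @ 2: {}  — state set empty
rest 'dcb' ignored (set empty)
final: {}; accept 1 not in set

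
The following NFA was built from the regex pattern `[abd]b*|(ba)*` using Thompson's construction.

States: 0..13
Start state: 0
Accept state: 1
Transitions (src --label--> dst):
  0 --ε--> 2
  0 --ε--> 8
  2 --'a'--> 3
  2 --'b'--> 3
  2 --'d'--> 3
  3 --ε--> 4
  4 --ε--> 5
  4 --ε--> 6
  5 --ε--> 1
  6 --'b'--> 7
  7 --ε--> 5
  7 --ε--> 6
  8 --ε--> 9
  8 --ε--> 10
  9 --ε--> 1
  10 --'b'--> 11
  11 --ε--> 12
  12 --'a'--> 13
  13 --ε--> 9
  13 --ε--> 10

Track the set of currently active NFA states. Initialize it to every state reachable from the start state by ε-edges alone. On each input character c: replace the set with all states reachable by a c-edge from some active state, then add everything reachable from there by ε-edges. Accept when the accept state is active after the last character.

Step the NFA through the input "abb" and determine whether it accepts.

Answer: ACCEPT

Trace:
start: ε-closure({0}) = {0,1,2,8,9,10}
'a' @ 1: {1,3,4,5,6}  ✓accept
'b' @ 2: {1,5,6,7}  ✓accept
'b' @ 3: {1,5,6,7}  ✓accept
after full input: {1,5,6,7}  (accept=1 in)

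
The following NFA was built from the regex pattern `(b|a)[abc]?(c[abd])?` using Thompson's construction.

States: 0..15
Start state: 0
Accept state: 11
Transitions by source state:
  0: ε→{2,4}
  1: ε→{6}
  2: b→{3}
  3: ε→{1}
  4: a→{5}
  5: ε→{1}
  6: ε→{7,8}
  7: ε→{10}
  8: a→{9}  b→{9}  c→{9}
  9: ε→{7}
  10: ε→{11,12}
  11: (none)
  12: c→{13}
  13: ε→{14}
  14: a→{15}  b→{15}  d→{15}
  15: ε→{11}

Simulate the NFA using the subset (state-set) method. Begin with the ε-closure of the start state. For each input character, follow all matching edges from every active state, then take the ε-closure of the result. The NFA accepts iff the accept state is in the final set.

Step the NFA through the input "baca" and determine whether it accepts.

Answer: ACCEPT

Trace:
S₀ = ε-closure({0}) = {0,2,4}
'b' @ 1: {1,3,6,7,8,10,11,12}  (accept∈set)
'a' @ 2: {7,9,10,11,12}  (accept∈set)
'c' @ 3: {13,14}
'a' @ 4: {11,15}  (accept∈set)
end set {11,15} — state 11 in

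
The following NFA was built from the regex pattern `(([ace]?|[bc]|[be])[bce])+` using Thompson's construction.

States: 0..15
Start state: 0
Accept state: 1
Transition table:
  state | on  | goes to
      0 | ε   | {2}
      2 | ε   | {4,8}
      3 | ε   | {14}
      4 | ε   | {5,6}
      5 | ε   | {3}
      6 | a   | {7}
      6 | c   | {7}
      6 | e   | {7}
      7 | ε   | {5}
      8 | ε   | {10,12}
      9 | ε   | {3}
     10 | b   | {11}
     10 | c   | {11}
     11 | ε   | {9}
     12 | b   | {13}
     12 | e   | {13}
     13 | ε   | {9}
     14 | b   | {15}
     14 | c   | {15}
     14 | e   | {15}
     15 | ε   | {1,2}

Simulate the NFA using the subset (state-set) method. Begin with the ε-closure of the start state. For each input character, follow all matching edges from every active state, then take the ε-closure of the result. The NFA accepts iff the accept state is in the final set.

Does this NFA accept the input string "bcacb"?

start: ε-closure({0}) = {0,2,3,4,5,6,8,10,12,14}
'b' @ 1: {1,2,3,4,5,6,8,9,10,11,12,13,14,15}  ✓accept
'c' @ 2: {1,2,3,4,5,6,7,8,9,10,11,12,14,15}  ✓accept
'a' @ 3: {3,5,7,14}
'c' @ 4: {1,2,3,4,5,6,8,10,12,14,15}  ✓accept
'b' @ 5: {1,2,3,4,5,6,8,9,10,11,12,13,14,15}  ✓accept
end set {1,2,3,4,5,6,8,9,10,11,12,13,14,15} — state 1 in

Answer: ACCEPT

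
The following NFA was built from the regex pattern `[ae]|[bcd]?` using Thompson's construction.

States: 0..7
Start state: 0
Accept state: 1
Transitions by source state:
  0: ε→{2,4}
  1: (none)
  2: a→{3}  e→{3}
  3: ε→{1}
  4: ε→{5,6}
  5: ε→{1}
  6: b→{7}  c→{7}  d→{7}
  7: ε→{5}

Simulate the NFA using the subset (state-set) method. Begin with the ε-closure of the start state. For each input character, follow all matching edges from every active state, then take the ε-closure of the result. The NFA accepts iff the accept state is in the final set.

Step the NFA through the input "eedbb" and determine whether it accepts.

start: ε-closure({0}) = {0,1,2,4,5,6}
'e' @ 1: {1,3}  ✓accept
'e' @ 2: {}  — no active states
rest 'dbb' ignored (set empty)
final: {}; accept 1 not in set

Answer: REJECT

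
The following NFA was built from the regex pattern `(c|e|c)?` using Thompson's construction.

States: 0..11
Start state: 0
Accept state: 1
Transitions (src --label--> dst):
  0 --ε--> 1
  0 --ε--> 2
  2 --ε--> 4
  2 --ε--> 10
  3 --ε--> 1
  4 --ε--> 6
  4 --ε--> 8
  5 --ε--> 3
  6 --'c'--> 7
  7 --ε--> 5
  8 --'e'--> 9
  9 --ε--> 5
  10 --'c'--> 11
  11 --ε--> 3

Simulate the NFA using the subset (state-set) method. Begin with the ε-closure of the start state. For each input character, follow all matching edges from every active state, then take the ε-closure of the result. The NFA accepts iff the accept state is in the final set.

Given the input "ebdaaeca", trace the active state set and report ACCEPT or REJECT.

Answer: REJECT

Derivation:
initial (ε-close {0}): {0,1,2,4,6,8,10}
'e' @ 1: {1,3,5,9}  (accept∈set)
'b' @ 2: {}  — no active states
rest 'daaeca' ignored (set empty)
after full input: {}  (accept=1 not in)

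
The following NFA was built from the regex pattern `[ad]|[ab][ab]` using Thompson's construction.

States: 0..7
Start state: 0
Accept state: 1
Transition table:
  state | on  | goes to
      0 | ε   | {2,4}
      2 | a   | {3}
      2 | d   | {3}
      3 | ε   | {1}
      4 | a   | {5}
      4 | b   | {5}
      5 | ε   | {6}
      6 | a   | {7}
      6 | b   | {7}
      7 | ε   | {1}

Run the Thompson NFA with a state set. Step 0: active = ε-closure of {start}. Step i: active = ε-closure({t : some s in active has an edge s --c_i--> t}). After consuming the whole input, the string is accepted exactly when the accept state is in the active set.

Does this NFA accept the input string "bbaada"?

S₀ = ε-closure({0}) = {0,2,4}
'b' @ 1: {5,6}
'b' @ 2: {1,7}  [accepting]
'a' @ 3: {}  — no active states
rest 'ada' ignored (set empty)
after full input: {}  (accept=1 not in)

Answer: REJECT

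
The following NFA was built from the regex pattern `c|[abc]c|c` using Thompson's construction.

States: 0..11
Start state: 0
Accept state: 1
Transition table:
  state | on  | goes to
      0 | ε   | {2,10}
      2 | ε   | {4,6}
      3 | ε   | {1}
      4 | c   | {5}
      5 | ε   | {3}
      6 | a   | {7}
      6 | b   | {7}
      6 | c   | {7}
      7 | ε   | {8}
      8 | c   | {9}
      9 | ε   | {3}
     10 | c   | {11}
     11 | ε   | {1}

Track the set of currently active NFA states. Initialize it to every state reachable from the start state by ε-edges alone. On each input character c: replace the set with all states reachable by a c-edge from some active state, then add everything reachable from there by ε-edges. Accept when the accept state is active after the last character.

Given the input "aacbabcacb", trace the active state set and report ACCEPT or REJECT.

start: ε-closure({0}) = {0,2,4,6,10}
'a' @ 1: {7,8}
'a' @ 2: {}  — dead — no transitions
rest 'cbabcacb' ignored (set empty)
final: {}; accept 1 not in set

Answer: REJECT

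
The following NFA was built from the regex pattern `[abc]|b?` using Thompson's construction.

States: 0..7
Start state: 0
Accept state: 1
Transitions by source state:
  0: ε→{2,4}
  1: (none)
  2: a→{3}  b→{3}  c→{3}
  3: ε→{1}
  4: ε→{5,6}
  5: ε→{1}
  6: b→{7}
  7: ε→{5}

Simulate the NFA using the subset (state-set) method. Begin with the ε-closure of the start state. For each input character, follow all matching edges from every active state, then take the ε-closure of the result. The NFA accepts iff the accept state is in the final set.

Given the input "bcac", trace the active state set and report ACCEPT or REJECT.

Answer: REJECT

Steps:
S₀ = ε-closure({0}) = {0,1,2,4,5,6}
'b' @ 1: {1,3,5,7}  (accept∈set)
'c' @ 2: {}  — state set empty
rest 'ac' ignored (set empty)
end set {} — state 1 not in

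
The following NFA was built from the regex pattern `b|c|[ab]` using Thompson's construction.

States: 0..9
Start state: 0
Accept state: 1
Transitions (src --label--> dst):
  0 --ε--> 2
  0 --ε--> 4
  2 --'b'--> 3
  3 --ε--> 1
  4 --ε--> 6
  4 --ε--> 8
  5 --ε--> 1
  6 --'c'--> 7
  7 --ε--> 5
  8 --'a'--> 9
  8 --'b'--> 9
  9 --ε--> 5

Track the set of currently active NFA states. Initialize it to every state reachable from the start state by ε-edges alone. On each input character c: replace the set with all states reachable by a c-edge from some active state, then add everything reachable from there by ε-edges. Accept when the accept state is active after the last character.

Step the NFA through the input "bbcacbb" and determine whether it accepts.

start: ε-closure({0}) = {0,2,4,6,8}
'b' @ 1: {1,3,5,9}  ✓accept
'b' @ 2: {}  — dead — no transitions
rest 'cacbb' ignored (set empty)
after full input: {}  (accept=1 not in)

Answer: REJECT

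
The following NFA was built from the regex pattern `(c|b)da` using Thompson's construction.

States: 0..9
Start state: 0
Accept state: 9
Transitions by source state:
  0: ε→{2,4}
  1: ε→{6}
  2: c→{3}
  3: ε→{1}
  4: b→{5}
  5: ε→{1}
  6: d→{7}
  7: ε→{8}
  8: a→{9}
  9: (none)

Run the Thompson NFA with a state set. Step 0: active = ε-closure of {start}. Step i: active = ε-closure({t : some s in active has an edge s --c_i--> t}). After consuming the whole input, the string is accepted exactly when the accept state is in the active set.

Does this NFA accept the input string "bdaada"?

initial (ε-close {0}): {0,2,4}
'b' @ 1: {1,5,6}
'd' @ 2: {7,8}
'a' @ 3: {9}  ✓accept
'a' @ 4: {}  — state set empty
rest 'da' ignored (set empty)
end set {} — state 9 not in

Answer: REJECT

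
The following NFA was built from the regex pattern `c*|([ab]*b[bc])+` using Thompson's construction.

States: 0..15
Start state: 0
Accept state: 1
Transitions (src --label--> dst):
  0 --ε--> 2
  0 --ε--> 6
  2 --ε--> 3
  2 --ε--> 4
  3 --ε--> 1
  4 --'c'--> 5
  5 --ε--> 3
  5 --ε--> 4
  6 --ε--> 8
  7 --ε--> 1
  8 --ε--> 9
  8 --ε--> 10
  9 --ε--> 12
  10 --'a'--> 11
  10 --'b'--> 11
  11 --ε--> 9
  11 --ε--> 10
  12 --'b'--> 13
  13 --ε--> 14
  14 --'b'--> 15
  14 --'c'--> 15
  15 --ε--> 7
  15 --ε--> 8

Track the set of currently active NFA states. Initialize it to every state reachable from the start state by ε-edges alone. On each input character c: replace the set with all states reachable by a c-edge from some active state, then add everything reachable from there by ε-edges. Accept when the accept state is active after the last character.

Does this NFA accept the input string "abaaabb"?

initial (ε-close {0}): {0,1,2,3,4,6,8,9,10,12}
'a' @ 1: {9,10,11,12}
'b' @ 2: {9,10,11,12,13,14}
'a' @ 3: {9,10,11,12}
'a' @ 4: {9,10,11,12}
'a' @ 5: {9,10,11,12}
'b' @ 6: {9,10,11,12,13,14}
'b' @ 7: {1,7,8,9,10,11,12,13,14,15}  [accepting]
end set {1,7,8,9,10,11,12,13,14,15} — state 1 in

Answer: ACCEPT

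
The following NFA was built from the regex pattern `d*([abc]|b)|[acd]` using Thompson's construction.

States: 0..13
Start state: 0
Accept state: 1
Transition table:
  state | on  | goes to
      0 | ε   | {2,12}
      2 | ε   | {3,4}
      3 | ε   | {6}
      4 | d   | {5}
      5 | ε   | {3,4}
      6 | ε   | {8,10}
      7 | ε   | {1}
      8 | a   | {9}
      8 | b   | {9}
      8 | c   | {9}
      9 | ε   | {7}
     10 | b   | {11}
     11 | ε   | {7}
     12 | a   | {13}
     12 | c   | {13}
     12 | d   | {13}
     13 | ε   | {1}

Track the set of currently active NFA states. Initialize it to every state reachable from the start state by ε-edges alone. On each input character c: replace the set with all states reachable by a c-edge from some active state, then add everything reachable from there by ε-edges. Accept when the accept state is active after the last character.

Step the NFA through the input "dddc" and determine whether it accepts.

initial (ε-close {0}): {0,2,3,4,6,8,10,12}
'd' @ 1: {1,3,4,5,6,8,10,13}  (accept∈set)
'd' @ 2: {3,4,5,6,8,10}
'd' @ 3: {3,4,5,6,8,10}
'c' @ 4: {1,7,9}  (accept∈set)
after full input: {1,7,9}  (accept=1 in)

Answer: ACCEPT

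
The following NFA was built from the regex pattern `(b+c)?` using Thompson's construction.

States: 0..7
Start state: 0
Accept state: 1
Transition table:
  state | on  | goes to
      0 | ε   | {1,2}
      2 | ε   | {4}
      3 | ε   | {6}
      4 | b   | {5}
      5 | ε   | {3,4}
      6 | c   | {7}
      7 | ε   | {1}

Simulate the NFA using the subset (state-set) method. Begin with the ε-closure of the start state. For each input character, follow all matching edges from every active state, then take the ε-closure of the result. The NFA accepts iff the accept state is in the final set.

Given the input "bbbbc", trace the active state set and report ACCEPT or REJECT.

Answer: ACCEPT

Steps:
start: ε-closure({0}) = {0,1,2,4}
'b' @ 1: {3,4,5,6}
'b' @ 2: {3,4,5,6}
'b' @ 3: {3,4,5,6}
'b' @ 4: {3,4,5,6}
'c' @ 5: {1,7}  (accept∈set)
final: {1,7}; accept 1 in set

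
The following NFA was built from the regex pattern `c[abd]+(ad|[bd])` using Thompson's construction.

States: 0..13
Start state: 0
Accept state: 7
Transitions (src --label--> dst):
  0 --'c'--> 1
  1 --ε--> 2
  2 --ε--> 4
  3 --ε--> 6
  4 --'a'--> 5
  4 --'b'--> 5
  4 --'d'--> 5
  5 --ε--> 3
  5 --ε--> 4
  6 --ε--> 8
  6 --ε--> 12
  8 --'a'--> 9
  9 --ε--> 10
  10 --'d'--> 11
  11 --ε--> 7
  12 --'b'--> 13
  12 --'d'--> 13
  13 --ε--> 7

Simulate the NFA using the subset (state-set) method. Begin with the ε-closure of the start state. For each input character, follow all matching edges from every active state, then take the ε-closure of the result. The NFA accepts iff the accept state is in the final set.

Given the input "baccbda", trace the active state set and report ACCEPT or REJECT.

Answer: REJECT

Steps:
S₀ = ε-closure({0}) = {0}
'b' @ 1: {}  — dead — no transitions
rest 'accbda' ignored (set empty)
after full input: {}  (accept=7 not in)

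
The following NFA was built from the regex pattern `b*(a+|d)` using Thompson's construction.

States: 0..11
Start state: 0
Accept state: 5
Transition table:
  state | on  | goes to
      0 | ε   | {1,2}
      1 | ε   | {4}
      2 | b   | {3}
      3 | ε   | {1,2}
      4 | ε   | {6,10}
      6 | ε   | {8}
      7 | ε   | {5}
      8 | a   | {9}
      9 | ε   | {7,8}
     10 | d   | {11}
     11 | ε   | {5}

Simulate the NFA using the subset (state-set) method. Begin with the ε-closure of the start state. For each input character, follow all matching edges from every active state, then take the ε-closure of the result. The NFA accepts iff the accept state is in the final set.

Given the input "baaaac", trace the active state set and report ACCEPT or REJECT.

Answer: REJECT

Trace:
start: ε-closure({0}) = {0,1,2,4,6,8,10}
'b' @ 1: {1,2,3,4,6,8,10}
'a' @ 2: {5,7,8,9}  [accepting]
'a' @ 3: {5,7,8,9}  [accepting]
'a' @ 4: {5,7,8,9}  [accepting]
'a' @ 5: {5,7,8,9}  [accepting]
'c' @ 6: {}  — state set empty
end set {} — state 5 not in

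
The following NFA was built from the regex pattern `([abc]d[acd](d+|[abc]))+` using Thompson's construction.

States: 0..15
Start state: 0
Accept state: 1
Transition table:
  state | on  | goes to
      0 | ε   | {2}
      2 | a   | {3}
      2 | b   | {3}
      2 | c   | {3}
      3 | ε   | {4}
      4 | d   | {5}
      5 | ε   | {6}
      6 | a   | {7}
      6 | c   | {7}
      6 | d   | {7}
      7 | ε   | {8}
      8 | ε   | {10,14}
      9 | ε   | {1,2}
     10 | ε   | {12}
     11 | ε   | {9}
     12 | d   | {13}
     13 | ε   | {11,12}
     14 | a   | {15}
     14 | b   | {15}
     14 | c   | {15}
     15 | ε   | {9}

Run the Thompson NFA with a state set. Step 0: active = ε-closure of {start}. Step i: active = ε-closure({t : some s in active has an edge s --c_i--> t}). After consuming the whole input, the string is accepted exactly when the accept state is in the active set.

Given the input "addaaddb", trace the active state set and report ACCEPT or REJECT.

S₀ = ε-closure({0}) = {0,2}
'a' @ 1: {3,4}
'd' @ 2: {5,6}
'd' @ 3: {7,8,10,12,14}
'a' @ 4: {1,2,9,15}  [accepting]
'a' @ 5: {3,4}
'd' @ 6: {5,6}
'd' @ 7: {7,8,10,12,14}
'b' @ 8: {1,2,9,15}  [accepting]
after full input: {1,2,9,15}  (accept=1 in)

Answer: ACCEPT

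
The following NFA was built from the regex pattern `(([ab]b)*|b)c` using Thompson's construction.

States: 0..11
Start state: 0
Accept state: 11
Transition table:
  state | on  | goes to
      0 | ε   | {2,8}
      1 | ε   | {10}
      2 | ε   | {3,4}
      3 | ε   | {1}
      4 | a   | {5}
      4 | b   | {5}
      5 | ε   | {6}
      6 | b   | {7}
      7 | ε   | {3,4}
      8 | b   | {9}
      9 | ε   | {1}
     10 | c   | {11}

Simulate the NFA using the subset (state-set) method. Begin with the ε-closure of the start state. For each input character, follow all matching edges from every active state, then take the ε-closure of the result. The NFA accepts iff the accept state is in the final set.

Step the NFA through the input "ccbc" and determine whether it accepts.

Answer: REJECT

Trace:
S₀ = ε-closure({0}) = {0,1,2,3,4,8,10}
'c' @ 1: {11}  [accepting]
'c' @ 2: {}  — state set empty
rest 'bc' ignored (set empty)
final: {}; accept 11 not in set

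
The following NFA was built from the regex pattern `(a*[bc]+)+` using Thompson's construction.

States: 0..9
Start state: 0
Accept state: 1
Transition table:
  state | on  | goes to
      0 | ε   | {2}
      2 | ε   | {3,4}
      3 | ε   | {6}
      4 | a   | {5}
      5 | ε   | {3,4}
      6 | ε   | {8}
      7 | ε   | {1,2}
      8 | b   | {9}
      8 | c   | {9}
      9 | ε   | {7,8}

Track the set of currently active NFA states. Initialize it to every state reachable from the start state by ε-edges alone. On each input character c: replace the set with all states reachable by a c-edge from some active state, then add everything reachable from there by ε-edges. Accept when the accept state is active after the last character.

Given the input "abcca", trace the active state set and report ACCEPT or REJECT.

Answer: REJECT

Derivation:
start: ε-closure({0}) = {0,2,3,4,6,8}
'a' @ 1: {3,4,5,6,8}
'b' @ 2: {1,2,3,4,6,7,8,9}  (accept∈set)
'c' @ 3: {1,2,3,4,6,7,8,9}  (accept∈set)
'c' @ 4: {1,2,3,4,6,7,8,9}  (accept∈set)
'a' @ 5: {3,4,5,6,8}
final: {3,4,5,6,8}; accept 1 not in set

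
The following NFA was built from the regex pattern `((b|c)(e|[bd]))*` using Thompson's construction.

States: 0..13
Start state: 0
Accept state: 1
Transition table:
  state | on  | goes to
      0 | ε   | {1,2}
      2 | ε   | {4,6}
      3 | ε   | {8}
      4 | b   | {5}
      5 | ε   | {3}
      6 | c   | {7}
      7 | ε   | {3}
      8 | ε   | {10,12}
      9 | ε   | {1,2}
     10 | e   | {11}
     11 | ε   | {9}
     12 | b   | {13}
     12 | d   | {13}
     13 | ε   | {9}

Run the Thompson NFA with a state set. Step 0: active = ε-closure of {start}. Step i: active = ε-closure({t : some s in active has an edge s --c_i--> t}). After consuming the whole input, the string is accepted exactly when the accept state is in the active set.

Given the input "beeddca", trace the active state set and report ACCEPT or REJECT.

initial (ε-close {0}): {0,1,2,4,6}
'b' @ 1: {3,5,8,10,12}
'e' @ 2: {1,2,4,6,9,11}  ✓accept
'e' @ 3: {}  — no active states
rest 'ddca' ignored (set empty)
end set {} — state 1 not in

Answer: REJECT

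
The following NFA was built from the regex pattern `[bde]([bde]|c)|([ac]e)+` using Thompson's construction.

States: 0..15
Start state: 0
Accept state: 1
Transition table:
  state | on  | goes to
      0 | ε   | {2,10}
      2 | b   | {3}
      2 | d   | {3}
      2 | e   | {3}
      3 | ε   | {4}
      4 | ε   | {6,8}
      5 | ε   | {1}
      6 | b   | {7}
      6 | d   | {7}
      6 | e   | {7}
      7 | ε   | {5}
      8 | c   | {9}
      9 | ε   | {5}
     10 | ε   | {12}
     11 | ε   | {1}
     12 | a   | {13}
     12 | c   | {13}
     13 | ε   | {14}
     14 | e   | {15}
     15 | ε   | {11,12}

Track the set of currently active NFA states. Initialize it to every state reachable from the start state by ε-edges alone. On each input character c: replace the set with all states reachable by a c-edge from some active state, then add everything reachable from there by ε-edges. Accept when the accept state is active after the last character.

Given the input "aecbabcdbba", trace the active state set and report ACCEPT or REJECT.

Answer: REJECT

Derivation:
initial (ε-close {0}): {0,2,10,12}
'a' @ 1: {13,14}
'e' @ 2: {1,11,12,15}  ✓accept
'c' @ 3: {13,14}
'b' @ 4: {}  — state set empty
rest 'abcdbba' ignored (set empty)
end set {} — state 1 not in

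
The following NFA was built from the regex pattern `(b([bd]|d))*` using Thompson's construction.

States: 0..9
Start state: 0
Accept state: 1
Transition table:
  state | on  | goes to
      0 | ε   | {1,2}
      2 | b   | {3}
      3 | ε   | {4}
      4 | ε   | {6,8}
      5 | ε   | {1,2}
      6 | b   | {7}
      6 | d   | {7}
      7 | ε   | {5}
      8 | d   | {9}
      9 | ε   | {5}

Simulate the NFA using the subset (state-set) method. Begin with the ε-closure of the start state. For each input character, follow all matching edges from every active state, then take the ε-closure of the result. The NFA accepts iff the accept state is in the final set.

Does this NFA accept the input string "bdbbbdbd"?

start: ε-closure({0}) = {0,1,2}
'b' @ 1: {3,4,6,8}
'd' @ 2: {1,2,5,7,9}  ✓accept
'b' @ 3: {3,4,6,8}
'b' @ 4: {1,2,5,7}  ✓accept
'b' @ 5: {3,4,6,8}
'd' @ 6: {1,2,5,7,9}  ✓accept
'b' @ 7: {3,4,6,8}
'd' @ 8: {1,2,5,7,9}  ✓accept
final: {1,2,5,7,9}; accept 1 in set

Answer: ACCEPT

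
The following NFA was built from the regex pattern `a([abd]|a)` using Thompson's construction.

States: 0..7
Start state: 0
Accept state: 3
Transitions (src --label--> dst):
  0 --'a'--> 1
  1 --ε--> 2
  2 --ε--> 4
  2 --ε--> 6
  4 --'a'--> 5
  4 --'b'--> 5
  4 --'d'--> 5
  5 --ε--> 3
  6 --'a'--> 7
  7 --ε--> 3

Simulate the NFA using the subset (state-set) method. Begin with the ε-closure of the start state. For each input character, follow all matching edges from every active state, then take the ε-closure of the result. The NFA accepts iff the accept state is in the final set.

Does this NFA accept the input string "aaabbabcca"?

Answer: REJECT

Steps:
initial (ε-close {0}): {0}
'a' @ 1: {1,2,4,6}
'a' @ 2: {3,5,7}  (accept∈set)
'a' @ 3: {}  — dead — no transitions
rest 'bbabcca' ignored (set empty)
after full input: {}  (accept=3 not in)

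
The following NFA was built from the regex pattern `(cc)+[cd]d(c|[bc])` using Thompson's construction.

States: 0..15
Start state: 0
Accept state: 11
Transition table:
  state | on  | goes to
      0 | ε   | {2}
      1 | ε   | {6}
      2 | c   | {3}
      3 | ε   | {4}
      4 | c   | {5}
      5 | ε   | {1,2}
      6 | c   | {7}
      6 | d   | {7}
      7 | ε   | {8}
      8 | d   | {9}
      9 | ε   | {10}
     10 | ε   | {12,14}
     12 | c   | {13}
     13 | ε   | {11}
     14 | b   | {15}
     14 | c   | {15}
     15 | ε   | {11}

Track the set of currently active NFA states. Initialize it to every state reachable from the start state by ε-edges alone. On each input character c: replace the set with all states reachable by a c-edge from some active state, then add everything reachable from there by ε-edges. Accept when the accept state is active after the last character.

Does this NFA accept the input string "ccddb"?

Answer: ACCEPT

Derivation:
initial (ε-close {0}): {0,2}
'c' @ 1: {3,4}
'c' @ 2: {1,2,5,6}
'd' @ 3: {7,8}
'd' @ 4: {9,10,12,14}
'b' @ 5: {11,15}  (accept∈set)
final: {11,15}; accept 11 in set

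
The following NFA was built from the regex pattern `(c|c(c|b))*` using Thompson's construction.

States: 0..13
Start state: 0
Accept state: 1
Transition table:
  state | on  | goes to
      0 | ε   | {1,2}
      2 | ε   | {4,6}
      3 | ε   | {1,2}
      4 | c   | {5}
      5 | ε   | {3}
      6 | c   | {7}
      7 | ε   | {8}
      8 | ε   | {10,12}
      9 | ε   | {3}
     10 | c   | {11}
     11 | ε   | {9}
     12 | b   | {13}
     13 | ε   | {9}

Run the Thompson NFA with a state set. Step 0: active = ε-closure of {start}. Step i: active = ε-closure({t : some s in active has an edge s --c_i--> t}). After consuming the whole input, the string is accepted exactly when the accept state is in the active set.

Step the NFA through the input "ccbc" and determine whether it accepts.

Answer: ACCEPT

Trace:
start: ε-closure({0}) = {0,1,2,4,6}
'c' @ 1: {1,2,3,4,5,6,7,8,10,12}  ✓accept
'c' @ 2: {1,2,3,4,5,6,7,8,9,10,11,12}  ✓accept
'b' @ 3: {1,2,3,4,6,9,13}  ✓accept
'c' @ 4: {1,2,3,4,5,6,7,8,10,12}  ✓accept
final: {1,2,3,4,5,6,7,8,10,12}; accept 1 in set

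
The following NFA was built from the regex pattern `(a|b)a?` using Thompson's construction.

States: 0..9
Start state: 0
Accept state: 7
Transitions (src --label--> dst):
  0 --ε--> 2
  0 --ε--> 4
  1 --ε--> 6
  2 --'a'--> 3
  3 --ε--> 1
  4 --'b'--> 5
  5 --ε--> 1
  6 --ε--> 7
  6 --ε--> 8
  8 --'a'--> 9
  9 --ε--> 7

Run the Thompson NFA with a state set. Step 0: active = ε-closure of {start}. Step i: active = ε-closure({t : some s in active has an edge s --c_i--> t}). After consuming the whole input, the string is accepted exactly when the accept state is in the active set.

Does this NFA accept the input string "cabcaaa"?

Answer: REJECT

Steps:
start: ε-closure({0}) = {0,2,4}
'c' @ 1: {}  — dead — no transitions
rest 'abcaaa' ignored (set empty)
end set {} — state 7 not in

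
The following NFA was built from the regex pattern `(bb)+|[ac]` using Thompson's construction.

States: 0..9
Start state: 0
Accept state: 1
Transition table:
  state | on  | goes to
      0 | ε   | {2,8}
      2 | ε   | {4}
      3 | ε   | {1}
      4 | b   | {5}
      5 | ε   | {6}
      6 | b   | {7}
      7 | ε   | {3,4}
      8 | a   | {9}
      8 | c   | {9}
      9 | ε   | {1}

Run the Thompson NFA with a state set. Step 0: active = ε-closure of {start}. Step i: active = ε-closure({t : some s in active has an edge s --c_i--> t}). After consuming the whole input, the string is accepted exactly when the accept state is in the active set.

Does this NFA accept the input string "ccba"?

initial (ε-close {0}): {0,2,4,8}
'c' @ 1: {1,9}  [accepting]
'c' @ 2: {}  — dead — no transitions
rest 'ba' ignored (set empty)
end set {} — state 1 not in

Answer: REJECT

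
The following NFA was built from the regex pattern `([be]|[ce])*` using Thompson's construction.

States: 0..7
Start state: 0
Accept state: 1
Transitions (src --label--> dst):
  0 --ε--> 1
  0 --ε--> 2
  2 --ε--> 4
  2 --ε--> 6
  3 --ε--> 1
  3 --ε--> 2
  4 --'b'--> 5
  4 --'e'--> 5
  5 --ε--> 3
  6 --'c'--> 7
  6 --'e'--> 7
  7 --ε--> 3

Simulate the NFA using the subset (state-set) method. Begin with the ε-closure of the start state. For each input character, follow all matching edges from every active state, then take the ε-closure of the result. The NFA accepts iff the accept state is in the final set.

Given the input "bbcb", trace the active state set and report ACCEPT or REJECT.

start: ε-closure({0}) = {0,1,2,4,6}
'b' @ 1: {1,2,3,4,5,6}  ✓accept
'b' @ 2: {1,2,3,4,5,6}  ✓accept
'c' @ 3: {1,2,3,4,6,7}  ✓accept
'b' @ 4: {1,2,3,4,5,6}  ✓accept
after full input: {1,2,3,4,5,6}  (accept=1 in)

Answer: ACCEPT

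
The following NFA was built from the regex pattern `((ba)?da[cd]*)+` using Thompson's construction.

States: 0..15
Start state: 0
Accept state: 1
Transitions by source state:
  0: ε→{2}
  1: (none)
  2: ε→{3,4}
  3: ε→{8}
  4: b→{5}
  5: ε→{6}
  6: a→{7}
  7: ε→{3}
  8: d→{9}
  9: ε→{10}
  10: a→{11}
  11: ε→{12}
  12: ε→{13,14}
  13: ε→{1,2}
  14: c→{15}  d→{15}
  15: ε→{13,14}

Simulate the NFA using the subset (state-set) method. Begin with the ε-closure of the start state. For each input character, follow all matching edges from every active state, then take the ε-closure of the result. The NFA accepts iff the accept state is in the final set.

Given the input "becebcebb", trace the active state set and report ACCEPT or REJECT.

start: ε-closure({0}) = {0,2,3,4,8}
'b' @ 1: {5,6}
'e' @ 2: {}  — dead — no transitions
rest 'cebcebb' ignored (set empty)
final: {}; accept 1 not in set

Answer: REJECT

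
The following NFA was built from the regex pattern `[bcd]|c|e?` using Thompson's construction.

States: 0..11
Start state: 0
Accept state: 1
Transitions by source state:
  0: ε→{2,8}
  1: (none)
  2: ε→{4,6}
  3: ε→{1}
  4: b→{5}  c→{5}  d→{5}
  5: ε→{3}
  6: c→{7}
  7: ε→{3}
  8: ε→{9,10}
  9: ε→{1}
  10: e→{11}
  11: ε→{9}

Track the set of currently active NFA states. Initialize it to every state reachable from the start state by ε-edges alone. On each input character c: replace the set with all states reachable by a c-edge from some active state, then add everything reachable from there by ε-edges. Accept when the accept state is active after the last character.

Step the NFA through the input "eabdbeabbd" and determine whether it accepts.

S₀ = ε-closure({0}) = {0,1,2,4,6,8,9,10}
'e' @ 1: {1,9,11}  (accept∈set)
'a' @ 2: {}  — no active states
rest 'bdbeabbd' ignored (set empty)
final: {}; accept 1 not in set

Answer: REJECT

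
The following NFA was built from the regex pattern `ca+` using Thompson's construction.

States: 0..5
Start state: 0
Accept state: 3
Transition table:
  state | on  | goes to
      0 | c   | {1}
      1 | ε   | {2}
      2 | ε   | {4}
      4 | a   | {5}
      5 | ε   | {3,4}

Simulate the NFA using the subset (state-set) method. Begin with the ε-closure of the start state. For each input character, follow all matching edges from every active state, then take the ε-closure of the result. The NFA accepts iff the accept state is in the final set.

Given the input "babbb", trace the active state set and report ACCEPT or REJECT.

Answer: REJECT

Trace:
start: ε-closure({0}) = {0}
'b' @ 1: {}  — no active states
rest 'abbb' ignored (set empty)
after full input: {}  (accept=3 not in)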